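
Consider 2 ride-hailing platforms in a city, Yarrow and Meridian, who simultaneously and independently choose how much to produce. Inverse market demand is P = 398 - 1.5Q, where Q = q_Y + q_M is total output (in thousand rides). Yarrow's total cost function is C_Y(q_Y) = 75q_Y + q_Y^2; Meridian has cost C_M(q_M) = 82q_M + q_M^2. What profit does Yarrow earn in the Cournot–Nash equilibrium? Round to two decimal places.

Yarrow's profit: π_Y = (398 - 1.5Q)q_Y - (75q_Y + q_Y²). Setting ∂π_Y/∂q_Y = 0: 323 - 5q_Y - (3/2)(q_M) = 0.
Meridian's first-order condition: 316 - 5q_M - (3/2)(q_Y) = 0.
So q_Y = (323 - (3/2)q_M)/5 and q_M = (316 - (3/2)q_Y)/5.
Substituting one into the other gives q_Y = 652/13 and q_M = 626/13.
Price P = 398 - (3/2)·(1278/13) = 250.5385.
Yarrow's profit: 250.5385·(652/13) - 75·(652/13) - (652/13)² = 6288.5207.

6288.52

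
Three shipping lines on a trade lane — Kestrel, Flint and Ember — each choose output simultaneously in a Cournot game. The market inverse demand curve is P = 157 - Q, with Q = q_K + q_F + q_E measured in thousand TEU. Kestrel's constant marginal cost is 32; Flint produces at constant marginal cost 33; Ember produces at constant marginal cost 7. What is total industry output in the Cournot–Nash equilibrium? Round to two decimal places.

99.75

Kestrel's profit: π_K = (157 - Q)q_K - (32q_K). Setting ∂π_K/∂q_K = 0: 125 - 2q_K - (q_F + q_E) = 0.
Flint's first-order condition: 124 - 2q_F - (q_K + q_E) = 0.
Ember's first-order condition: 150 - 2q_E - (q_K + q_F) = 0.
Adding the 3 first-order conditions: 399 − 4Q = 0, so Q = 399/4.
Back-substituting: q_K = (125 − 399/4) = 101/4, q_F = (124 − 399/4) = 97/4, q_E = (150 − 399/4) = 201/4.
Total output Q = 101/4 + 97/4 + 201/4 = 399/4.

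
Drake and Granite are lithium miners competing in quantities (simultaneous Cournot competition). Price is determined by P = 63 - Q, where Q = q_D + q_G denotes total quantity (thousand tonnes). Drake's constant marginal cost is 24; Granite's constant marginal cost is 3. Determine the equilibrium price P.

30

Drake's profit: π_D = (63 - Q)q_D - (24q_D). Setting ∂π_D/∂q_D = 0: 39 - 2q_D - (q_G) = 0.
Granite's profit: π_G = (63 - Q)q_G - (3q_G). Setting ∂π_G/∂q_G = 0: 60 - 2q_G - (q_D) = 0.
Rearranging gives the reaction functions q_D = (39 - q_G)/2 and q_G = (60 - q_D)/2.
Solving the pair: q_D = 6, q_G = 27.
Total output Q = 33, so price P = 63 - 33 = 30.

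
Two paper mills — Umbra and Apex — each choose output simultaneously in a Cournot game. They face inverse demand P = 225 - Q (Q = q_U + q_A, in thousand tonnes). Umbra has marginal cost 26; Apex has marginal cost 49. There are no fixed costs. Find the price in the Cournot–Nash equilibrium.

Umbra's profit: π_U = (225 - Q)q_U - (26q_U). Setting ∂π_U/∂q_U = 0: 199 - 2q_U - (q_A) = 0.
Apex's profit: π_A = (225 - Q)q_A - (49q_A). Setting ∂π_A/∂q_A = 0: 176 - 2q_A - (q_U) = 0.
Rearranging gives the reaction functions q_U = (199 - q_A)/2 and q_A = (176 - q_U)/2.
Solving the pair: q_U = 74, q_A = 51.
Total output Q = 125, so price P = 225 - 125 = 100.

100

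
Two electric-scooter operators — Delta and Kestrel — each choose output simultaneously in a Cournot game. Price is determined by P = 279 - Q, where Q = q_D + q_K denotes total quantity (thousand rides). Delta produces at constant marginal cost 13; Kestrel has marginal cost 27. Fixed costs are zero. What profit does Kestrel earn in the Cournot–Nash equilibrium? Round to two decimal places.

Delta's profit: π_D = (279 - Q)q_D - (13q_D). Setting ∂π_D/∂q_D = 0: 266 - 2q_D - (q_K) = 0.
Kestrel's first-order condition: 252 - 2q_K - (q_D) = 0.
Rearranging gives the reaction functions q_D = (266 - q_K)/2 and q_K = (252 - q_D)/2.
Solving the pair: q_D = 280/3, q_K = 238/3.
Price P = 279 - 518/3 = 319/3.
Kestrel's profit: (319/3 - 27)·(238/3) = 6293.7778.

6293.78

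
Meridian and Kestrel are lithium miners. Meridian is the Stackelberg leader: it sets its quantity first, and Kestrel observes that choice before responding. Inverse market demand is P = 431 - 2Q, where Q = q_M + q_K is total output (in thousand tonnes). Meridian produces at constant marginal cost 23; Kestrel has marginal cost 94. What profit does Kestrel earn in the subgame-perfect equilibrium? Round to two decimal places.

1188.28

The follower Kestrel best-responds to any q_M: π_K = (431 - 2Q)q_K - 94q_K.
Follower FOC: 337 - 2q_M - 4q_K = 0, so q_K(q_M) = (337 - 2q_M)/4.
Meridian substitutes q_K(q_M) into its own profit: π_M = q_M(431 - 2q_M - (337 - 2q_M)/2) - 23q_M = (525/2 - q_M)q_M - 23q_M.
The leader's first-order condition 479/2 - 2q_M = 0 yields q_M = 479/4.
Then q_K = (337 - 2·(479/4))/4 = 195/8.
Price P = 431 - 2·(1153/8) = 571/4.
Kestrel's profit: (571/4 - 94)·(195/8) = 1188.2813.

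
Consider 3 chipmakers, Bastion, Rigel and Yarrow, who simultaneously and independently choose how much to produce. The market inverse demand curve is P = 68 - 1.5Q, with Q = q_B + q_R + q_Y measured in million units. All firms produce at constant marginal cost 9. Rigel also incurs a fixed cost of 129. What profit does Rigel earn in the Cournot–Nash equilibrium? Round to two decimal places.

16.04

A representative firm's profit is π_i = q_i(68 - 1.5Q) - 9q_i.
First-order condition (treating rivals' output as given): 59 - 3q_i - (3/2)·Σ_{j≠i} q_j = 0.
By symmetry each firm produces the same amount; substituting Σ_{j≠i} q_j = 2q_i yields q_i = 59/6.
Price P = 68 - (3/2)·(59/2) = 95/4.
Rigel's profit: (95/4 - 9)·(59/6) - 129 = 385/24.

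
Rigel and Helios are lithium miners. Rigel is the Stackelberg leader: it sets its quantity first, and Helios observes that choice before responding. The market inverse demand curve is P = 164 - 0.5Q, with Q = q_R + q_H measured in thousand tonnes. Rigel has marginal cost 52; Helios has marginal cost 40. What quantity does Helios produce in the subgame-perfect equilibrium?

74

The follower Helios best-responds to any q_R: π_H = (164 - 0.5Q)q_H - 40q_H.
Follower FOC: 124 - (1/2)q_R - q_H = 0, so q_H(q_R) = (124 - (1/2)q_R).
Rigel substitutes q_H(q_R) into its own profit: π_R = q_R(164 - (1/2)q_R - (124 - (1/2)q_R)/2) - 52q_R = (102 - (1/4)q_R)q_R - 52q_R.
Maximising: ∂π_R/∂q_R = 50 - (1/2)q_R = 0, giving q_R = 100.
Then q_H = (124 - (1/2)·100) = 74.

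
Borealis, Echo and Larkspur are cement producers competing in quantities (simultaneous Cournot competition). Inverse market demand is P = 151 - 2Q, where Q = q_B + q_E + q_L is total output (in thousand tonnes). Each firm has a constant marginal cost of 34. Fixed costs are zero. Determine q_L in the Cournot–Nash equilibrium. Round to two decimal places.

14.63

Each firm earns π_i = (151 - 2Q)q_i - 34q_i.
Setting ∂π_i/∂q_i = 0 with rivals' quantities fixed: 117 - 4q_i - 2·Σ_{j≠i} q_j = 0.
By symmetry each firm produces the same amount; substituting Σ_{j≠i} q_j = 2q_i yields q_i = 117/8.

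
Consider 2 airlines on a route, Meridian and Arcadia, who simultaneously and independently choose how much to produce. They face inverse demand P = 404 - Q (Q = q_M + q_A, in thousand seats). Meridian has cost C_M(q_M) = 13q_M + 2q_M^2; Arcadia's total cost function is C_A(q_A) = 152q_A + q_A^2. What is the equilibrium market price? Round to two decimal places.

298.22

Meridian's profit: π_M = (404 - Q)q_M - (13q_M + 2q_M²). Setting ∂π_M/∂q_M = 0: 391 - 6q_M - (q_A) = 0.
Arcadia's profit: π_A = (404 - Q)q_A - (152q_A + q_A²). Setting ∂π_A/∂q_A = 0: 252 - 4q_A - (q_M) = 0.
Best responses: q_M = (391 - q_A)/6, q_A = (252 - q_M)/4.
Substituting one into the other gives q_M = 1312/23 and q_A = 1121/23.
Total output Q = 105.7826, so price P = 404 - 105.7826 = 298.2174.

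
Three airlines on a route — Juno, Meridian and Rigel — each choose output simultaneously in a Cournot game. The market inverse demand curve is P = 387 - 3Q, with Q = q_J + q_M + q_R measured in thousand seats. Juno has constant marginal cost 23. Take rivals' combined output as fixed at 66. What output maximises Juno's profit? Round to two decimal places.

27.67

With rivals' combined output fixed at 66, Juno's profit is π_J = (387 - 3·66 - 3q_J)q_J - (23q_J) = (189 - 3q_J)q_J - (23q_J).
∂π_J/∂q_J = 166 - 6q_J = 0, so q_J = 83/3.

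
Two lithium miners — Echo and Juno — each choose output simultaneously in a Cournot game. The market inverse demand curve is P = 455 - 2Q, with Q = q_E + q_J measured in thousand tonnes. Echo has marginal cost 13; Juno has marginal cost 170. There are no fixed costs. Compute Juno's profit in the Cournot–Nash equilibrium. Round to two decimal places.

910.22

Echo's profit: π_E = (455 - 2Q)q_E - (13q_E). Setting ∂π_E/∂q_E = 0: 442 - 4q_E - 2(q_J) = 0.
Juno's profit: π_J = (455 - 2Q)q_J - (170q_J). Setting ∂π_J/∂q_J = 0: 285 - 4q_J - 2(q_E) = 0.
Best responses: q_E = (442 - 2q_J)/4, q_J = (285 - 2q_E)/4.
Substituting one into the other gives q_E = 599/6 and q_J = 64/3.
Price P = 455 - 2·(727/6) = 638/3.
Juno's profit: (638/3 - 170)·(64/3) = 910.2222.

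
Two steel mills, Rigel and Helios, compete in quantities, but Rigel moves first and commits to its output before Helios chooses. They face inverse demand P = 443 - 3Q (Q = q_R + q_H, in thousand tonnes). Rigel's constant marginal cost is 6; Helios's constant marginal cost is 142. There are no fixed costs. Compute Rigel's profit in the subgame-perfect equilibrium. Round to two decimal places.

13680.38

Solve by backward induction. Given q_R, the follower Helios maximises π_H = (443 - 3q_R - 3q_H)q_H - 142q_H.
∂π_H/∂q_H = 301 - 3q_R - 6q_H = 0 gives the reaction function q_H = (301 - 3q_R)/6.
The leader anticipates this reaction. Substituting into P = 443 - 3Q gives P = 585/2 - (3/2)q_R, so π_R = (585/2 - (3/2)q_R)q_R - 6q_R.
Maximising: ∂π_R/∂q_R = 573/2 - 3q_R = 0, giving q_R = 191/2.
Then q_H = (301 - 3·(191/2))/6 = 29/12.
Price P = 443 - 3·(1175/12) = 597/4.
Rigel's profit: (597/4 - 6)·(191/2) = 13680.3750.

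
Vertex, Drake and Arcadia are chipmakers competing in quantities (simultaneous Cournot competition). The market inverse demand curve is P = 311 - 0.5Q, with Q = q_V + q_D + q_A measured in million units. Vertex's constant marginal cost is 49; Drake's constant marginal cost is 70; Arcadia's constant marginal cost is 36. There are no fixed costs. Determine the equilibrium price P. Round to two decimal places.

116.50

Vertex's profit: π_V = (311 - 0.5Q)q_V - (49q_V). Setting ∂π_V/∂q_V = 0: 262 - q_V - (1/2)(q_D + q_A) = 0.
Drake's profit: π_D = (311 - 0.5Q)q_D - (70q_D). Setting ∂π_D/∂q_D = 0: 241 - q_D - (1/2)(q_V + q_A) = 0.
Arcadia's first-order condition: 275 - q_A - (1/2)(q_V + q_D) = 0.
Summing all 3 equations gives 778 − 2Q = 0, hence Q = 389.
Back-substituting: q_V = (262 − 389/2)/(1/2) = 135, q_D = (241 − 389/2)/(1/2) = 93, q_A = (275 − 389/2)/(1/2) = 161.
Total output Q = 389, so price P = 311 - (1/2)·389 = 233/2.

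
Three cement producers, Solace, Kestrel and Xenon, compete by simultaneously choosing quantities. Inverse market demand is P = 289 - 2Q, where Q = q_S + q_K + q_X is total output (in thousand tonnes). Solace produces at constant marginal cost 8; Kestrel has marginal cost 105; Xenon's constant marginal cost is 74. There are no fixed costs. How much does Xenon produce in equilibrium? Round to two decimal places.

Solace's profit: π_S = (289 - 2Q)q_S - (8q_S). Setting ∂π_S/∂q_S = 0: 281 - 4q_S - 2(q_K + q_X) = 0.
Kestrel's profit: π_K = (289 - 2Q)q_K - (105q_K). Setting ∂π_K/∂q_K = 0: 184 - 4q_K - 2(q_S + q_X) = 0.
Xenon's first-order condition: 215 - 4q_X - 2(q_S + q_K) = 0.
Adding the 3 conditions: 680 − 4Q − 4Q = 0, i.e. Q = 85.
Back-substituting: q_S = (281 − 170)/2 = 111/2, q_K = (184 − 170)/2 = 7, q_X = (215 − 170)/2 = 45/2.

22.50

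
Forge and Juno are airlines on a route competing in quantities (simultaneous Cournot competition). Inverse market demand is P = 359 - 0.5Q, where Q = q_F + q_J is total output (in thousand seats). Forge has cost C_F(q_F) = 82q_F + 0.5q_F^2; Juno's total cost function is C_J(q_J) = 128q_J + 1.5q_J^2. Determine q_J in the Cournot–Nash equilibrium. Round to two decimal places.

41.74

Forge's profit: π_F = (359 - 0.5Q)q_F - (82q_F + (1/2)q_F²). Setting ∂π_F/∂q_F = 0: 277 - 2q_F - (1/2)(q_J) = 0.
Juno's first-order condition: 231 - 4q_J - (1/2)(q_F) = 0.
Rearranging gives the reaction functions q_F = (277 - (1/2)q_J)/2 and q_J = (231 - (1/2)q_F)/4.
Substituting one into the other gives q_F = 128.0645 and q_J = 1294/31.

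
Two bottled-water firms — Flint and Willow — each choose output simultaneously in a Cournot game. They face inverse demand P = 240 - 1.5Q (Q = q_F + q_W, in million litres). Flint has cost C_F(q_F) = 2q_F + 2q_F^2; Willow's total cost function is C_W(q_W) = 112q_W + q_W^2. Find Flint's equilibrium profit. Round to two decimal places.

3250.17

Flint's profit: π_F = (240 - 1.5Q)q_F - (2q_F + 2q_F²). Setting ∂π_F/∂q_F = 0: 238 - 7q_F - (3/2)(q_W) = 0.
Willow's first-order condition: 128 - 5q_W - (3/2)(q_F) = 0.
So q_F = (238 - (3/2)q_W)/7 and q_W = (128 - (3/2)q_F)/5.
Solving the pair: q_F = 30.4733, q_W = 16.4580.
Price P = 240 - (3/2)·46.9313 = 169.6031.
Flint's profit: 169.6031·30.4733 - 2·30.4733 - 2·30.4733² = 3250.1733.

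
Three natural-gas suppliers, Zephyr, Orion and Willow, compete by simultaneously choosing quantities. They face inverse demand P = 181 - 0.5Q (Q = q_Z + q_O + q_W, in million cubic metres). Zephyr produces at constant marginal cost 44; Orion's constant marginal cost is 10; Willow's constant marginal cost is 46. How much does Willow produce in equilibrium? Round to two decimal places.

48.50

Zephyr's profit: π_Z = (181 - 0.5Q)q_Z - (44q_Z). Setting ∂π_Z/∂q_Z = 0: 137 - q_Z - (1/2)(q_O + q_W) = 0.
Orion's first-order condition: 171 - q_O - (1/2)(q_Z + q_W) = 0.
Willow's profit: π_W = (181 - 0.5Q)q_W - (46q_W). Setting ∂π_W/∂q_W = 0: 135 - q_W - (1/2)(q_Z + q_O) = 0.
Summing all 3 equations gives 443 − 2Q = 0, hence Q = 443/2.
Back-substituting: q_Z = (137 − 443/4)/(1/2) = 105/2, q_O = (171 − 443/4)/(1/2) = 241/2, q_W = (135 − 443/4)/(1/2) = 97/2.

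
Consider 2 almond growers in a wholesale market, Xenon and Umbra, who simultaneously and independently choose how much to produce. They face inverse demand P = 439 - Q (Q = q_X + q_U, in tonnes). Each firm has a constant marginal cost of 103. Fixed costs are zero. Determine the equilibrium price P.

215

A representative firm's profit is π_i = q_i(439 - Q) - 103q_i.
Setting ∂π_i/∂q_i = 0 with rivals' quantities fixed: 336 - 2q_i - q_j = 0.
With identical firms every q_j equals q_i, so q_j = q_i and 336 = 3q_i, giving q_i = 112.
Total output Q = 224, so price P = 439 - 224 = 215.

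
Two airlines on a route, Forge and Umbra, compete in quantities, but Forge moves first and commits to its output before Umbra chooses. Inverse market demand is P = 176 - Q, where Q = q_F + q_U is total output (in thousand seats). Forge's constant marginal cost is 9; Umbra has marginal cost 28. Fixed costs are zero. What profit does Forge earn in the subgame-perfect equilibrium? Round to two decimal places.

4324.50

Solve by backward induction. Given q_F, the follower Umbra maximises π_U = (176 - q_F - q_U)q_U - 28q_U.
Follower FOC: 148 - q_F - 2q_U = 0, so q_U(q_F) = (148 - q_F)/2.
The leader anticipates this reaction. Substituting into P = 176 - Q gives P = 102 - (1/2)q_F, so π_F = (102 - (1/2)q_F)q_F - 9q_F.
Maximising: ∂π_F/∂q_F = 93 - q_F = 0, giving q_F = 93.
Then q_U = (148 - 93)/2 = 55/2.
Price P = 176 - 241/2 = 111/2.
Forge's profit: (111/2 - 9)·93 = 4324.5000.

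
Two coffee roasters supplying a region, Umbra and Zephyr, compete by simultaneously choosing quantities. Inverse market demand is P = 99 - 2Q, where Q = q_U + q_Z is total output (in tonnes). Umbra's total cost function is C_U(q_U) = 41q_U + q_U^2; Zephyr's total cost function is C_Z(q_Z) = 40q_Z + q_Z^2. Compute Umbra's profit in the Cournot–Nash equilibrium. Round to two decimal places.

Umbra's profit: π_U = (99 - 2Q)q_U - (41q_U + q_U²). Setting ∂π_U/∂q_U = 0: 58 - 6q_U - 2(q_Z) = 0.
Zephyr's profit: π_Z = (99 - 2Q)q_Z - (40q_Z + q_Z²). Setting ∂π_Z/∂q_Z = 0: 59 - 6q_Z - 2(q_U) = 0.
Rearranging gives the reaction functions q_U = (58 - 2q_Z)/6 and q_Z = (59 - 2q_U)/6.
Substituting one into the other gives q_U = 115/16 and q_Z = 119/16.
Price P = 99 - 2·(117/8) = 279/4.
Umbra's profit: (279/4)·(115/16) - 41·(115/16) - (115/16)² = 154.9805.

154.98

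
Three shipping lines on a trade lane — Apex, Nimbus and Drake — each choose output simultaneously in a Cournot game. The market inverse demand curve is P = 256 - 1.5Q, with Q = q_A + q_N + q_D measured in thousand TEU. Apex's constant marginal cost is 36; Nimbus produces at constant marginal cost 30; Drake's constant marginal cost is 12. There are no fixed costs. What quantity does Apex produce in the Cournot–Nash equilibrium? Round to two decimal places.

Apex's profit: π_A = (256 - 1.5Q)q_A - (36q_A). Setting ∂π_A/∂q_A = 0: 220 - 3q_A - (3/2)(q_N + q_D) = 0.
Nimbus's profit: π_N = (256 - 1.5Q)q_N - (30q_N). Setting ∂π_N/∂q_N = 0: 226 - 3q_N - (3/2)(q_A + q_D) = 0.
Drake's profit: π_D = (256 - 1.5Q)q_D - (12q_D). Setting ∂π_D/∂q_D = 0: 244 - 3q_D - (3/2)(q_A + q_N) = 0.
Adding the 3 conditions: 690 − 3Q − 3Q = 0, i.e. Q = 115.
Back-substituting: q_A = (220 − 345/2)/(3/2) = 95/3, q_N = (226 − 345/2)/(3/2) = 107/3, q_D = (244 − 345/2)/(3/2) = 143/3.

31.67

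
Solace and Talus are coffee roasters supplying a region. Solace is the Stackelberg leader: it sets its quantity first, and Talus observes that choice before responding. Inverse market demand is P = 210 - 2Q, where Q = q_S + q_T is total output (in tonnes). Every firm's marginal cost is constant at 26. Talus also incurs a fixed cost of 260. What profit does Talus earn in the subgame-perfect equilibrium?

Solve by backward induction. Given q_S, the follower Talus maximises π_T = (210 - 2q_S - 2q_T)q_T - 26q_T.
Setting the follower's marginal profit to zero, 184 - 2q_S - 4q_T = 0, i.e. q_T = (184 - 2q_S)/4.
The leader anticipates this reaction. Substituting into P = 210 - 2Q gives P = 118 - q_S, so π_S = (118 - q_S)q_S - 26q_S.
Maximising: ∂π_S/∂q_S = 92 - 2q_S = 0, giving q_S = 46.
Then q_T = (184 - 2·46)/4 = 23.
Price P = 210 - 2·69 = 72.
Talus's profit: (72 - 26)·23 - 260 = 798.

798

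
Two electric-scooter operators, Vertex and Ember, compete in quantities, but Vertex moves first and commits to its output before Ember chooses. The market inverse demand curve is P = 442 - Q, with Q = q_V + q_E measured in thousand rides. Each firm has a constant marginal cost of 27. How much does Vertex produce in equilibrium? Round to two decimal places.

207.50

Solve by backward induction. Given q_V, the follower Ember maximises π_E = (442 - q_V - q_E)q_E - 27q_E.
∂π_E/∂q_E = 415 - q_V - 2q_E = 0 gives the reaction function q_E = (415 - q_V)/2.
The leader anticipates this reaction. Substituting into P = 442 - Q gives P = 469/2 - (1/2)q_V, so π_V = (469/2 - (1/2)q_V)q_V - 27q_V.
Leader FOC: 415/2 - q_V = 0, so q_V = 415/2.
Then q_E = (415 - 415/2)/2 = 415/4.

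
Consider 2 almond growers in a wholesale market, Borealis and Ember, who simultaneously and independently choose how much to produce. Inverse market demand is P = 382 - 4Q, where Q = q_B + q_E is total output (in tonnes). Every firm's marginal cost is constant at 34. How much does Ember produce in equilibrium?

A representative firm's profit is π_i = q_i(382 - 4Q) - 34q_i.
First-order condition (treating rivals' output as given): 348 - 8q_i - 4q_j = 0.
By symmetry each firm produces the same amount; substituting q_j = q_i yields q_i = 348/12 = 29.

29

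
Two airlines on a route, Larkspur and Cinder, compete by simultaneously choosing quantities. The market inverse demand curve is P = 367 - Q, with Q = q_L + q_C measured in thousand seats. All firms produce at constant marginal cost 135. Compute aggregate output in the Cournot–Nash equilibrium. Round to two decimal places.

A representative firm's profit is π_i = q_i(367 - Q) - 135q_i.
First-order condition (treating rivals' output as given): 232 - 2q_i - q_j = 0.
With identical firms every q_j equals q_i, so q_j = q_i and 232 = 3q_i, giving q_i = 232/3.
Total output Q = 232/3 + 232/3 = 464/3.

154.67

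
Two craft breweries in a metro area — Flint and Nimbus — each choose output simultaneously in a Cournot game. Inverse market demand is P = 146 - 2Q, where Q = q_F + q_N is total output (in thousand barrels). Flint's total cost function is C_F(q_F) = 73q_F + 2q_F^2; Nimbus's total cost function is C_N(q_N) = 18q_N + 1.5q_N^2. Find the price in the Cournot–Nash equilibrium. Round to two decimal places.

102.42

Flint's profit: π_F = (146 - 2Q)q_F - (73q_F + 2q_F²). Setting ∂π_F/∂q_F = 0: 73 - 8q_F - 2(q_N) = 0.
Nimbus's first-order condition: 128 - 7q_N - 2(q_F) = 0.
Best responses: q_F = (73 - 2q_N)/8, q_N = (128 - 2q_F)/7.
Substituting one into the other gives q_F = 255/52 and q_N = 439/26.
Total output Q = 1133/52, so price P = 146 - 2·(1133/52) = 102.4231.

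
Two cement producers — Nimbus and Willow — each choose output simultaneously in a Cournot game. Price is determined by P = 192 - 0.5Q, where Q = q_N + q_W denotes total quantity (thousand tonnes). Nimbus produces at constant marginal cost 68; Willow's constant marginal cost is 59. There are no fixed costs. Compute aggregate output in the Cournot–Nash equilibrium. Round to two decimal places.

171.33

Nimbus's profit: π_N = (192 - 0.5Q)q_N - (68q_N). Setting ∂π_N/∂q_N = 0: 124 - q_N - (1/2)(q_W) = 0.
Willow's first-order condition: 133 - q_W - (1/2)(q_N) = 0.
Best responses: q_N = (124 - (1/2)q_W), q_W = (133 - (1/2)q_N).
Solving the pair: q_N = 230/3, q_W = 284/3.
Total output Q = 230/3 + 284/3 = 514/3.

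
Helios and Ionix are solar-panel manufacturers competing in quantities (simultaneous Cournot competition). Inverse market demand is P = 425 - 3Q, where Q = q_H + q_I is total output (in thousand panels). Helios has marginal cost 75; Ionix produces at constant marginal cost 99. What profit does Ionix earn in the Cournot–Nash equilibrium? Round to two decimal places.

3377.93

Helios's profit: π_H = (425 - 3Q)q_H - (75q_H). Setting ∂π_H/∂q_H = 0: 350 - 6q_H - 3(q_I) = 0.
Ionix's profit: π_I = (425 - 3Q)q_I - (99q_I). Setting ∂π_I/∂q_I = 0: 326 - 6q_I - 3(q_H) = 0.
So q_H = (350 - 3q_I)/6 and q_I = (326 - 3q_H)/6.
Solving the pair: q_H = 374/9, q_I = 302/9.
Price P = 425 - 3·(676/9) = 599/3.
Ionix's profit: (599/3 - 99)·(302/9) = 3377.9259.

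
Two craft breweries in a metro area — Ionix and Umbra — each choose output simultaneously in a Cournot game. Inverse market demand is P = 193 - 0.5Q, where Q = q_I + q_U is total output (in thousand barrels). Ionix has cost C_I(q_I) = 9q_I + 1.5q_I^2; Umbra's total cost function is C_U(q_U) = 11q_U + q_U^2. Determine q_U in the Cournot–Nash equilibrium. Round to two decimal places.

Ionix's profit: π_I = (193 - 0.5Q)q_I - (9q_I + (3/2)q_I²). Setting ∂π_I/∂q_I = 0: 184 - 4q_I - (1/2)(q_U) = 0.
Umbra's profit: π_U = (193 - 0.5Q)q_U - (11q_U + q_U²). Setting ∂π_U/∂q_U = 0: 182 - 3q_U - (1/2)(q_I) = 0.
Best responses: q_I = (184 - (1/2)q_U)/4, q_U = (182 - (1/2)q_I)/3.
Substituting one into the other gives q_I = 1844/47 and q_U = 54.1277.

54.13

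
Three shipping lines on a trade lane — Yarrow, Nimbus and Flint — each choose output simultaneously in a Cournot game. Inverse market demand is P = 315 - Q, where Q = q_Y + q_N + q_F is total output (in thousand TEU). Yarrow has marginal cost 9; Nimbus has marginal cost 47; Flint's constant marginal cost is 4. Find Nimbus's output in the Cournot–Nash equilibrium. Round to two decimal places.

46.75

Yarrow's profit: π_Y = (315 - Q)q_Y - (9q_Y). Setting ∂π_Y/∂q_Y = 0: 306 - 2q_Y - (q_N + q_F) = 0.
Nimbus's profit: π_N = (315 - Q)q_N - (47q_N). Setting ∂π_N/∂q_N = 0: 268 - 2q_N - (q_Y + q_F) = 0.
Flint's profit: π_F = (315 - Q)q_F - (4q_F). Setting ∂π_F/∂q_F = 0: 311 - 2q_F - (q_Y + q_N) = 0.
Adding the 3 conditions: 885 − 2Q − 2Q = 0, i.e. Q = 885/4.
Back-substituting: q_Y = (306 − 885/4) = 339/4, q_N = (268 − 885/4) = 187/4, q_F = (311 − 885/4) = 359/4.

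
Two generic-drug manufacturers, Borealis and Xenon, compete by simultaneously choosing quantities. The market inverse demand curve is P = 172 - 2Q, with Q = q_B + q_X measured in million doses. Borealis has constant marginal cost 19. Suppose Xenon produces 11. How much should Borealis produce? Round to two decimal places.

32.75

With the rival's output fixed at 11, Borealis's profit is π_B = (172 - 2·11 - 2q_B)q_B - (19q_B) = (150 - 2q_B)q_B - (19q_B).
∂π_B/∂q_B = 131 - 4q_B = 0, so q_B = 131/4.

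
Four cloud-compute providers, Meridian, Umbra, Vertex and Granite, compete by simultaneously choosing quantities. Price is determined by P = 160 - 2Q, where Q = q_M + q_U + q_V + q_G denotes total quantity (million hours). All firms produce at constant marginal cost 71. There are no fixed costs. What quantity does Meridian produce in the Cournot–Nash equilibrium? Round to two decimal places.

Each firm earns π_i = (160 - 2Q)q_i - 71q_i.
Setting ∂π_i/∂q_i = 0 with rivals' quantities fixed: 89 - 4q_i - 2·Σ_{j≠i} q_j = 0.
With identical firms every q_j equals q_i, so Σ_{j≠i} q_j = 3q_i and 89 = 10q_i, giving q_i = 89/10.

8.90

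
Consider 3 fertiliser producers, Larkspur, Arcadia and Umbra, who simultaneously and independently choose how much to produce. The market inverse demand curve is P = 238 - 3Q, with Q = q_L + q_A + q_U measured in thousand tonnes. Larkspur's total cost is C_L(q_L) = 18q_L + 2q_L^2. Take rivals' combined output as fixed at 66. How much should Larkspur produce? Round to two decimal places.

2.20

With rivals' combined output fixed at 66, Larkspur's profit is π_L = (238 - 3·66 - 3q_L)q_L - (18q_L + 2q_L²) = (40 - 3q_L)q_L - (18q_L + 2q_L²).
∂π_L/∂q_L = 22 - 10q_L = 0, so q_L = 11/5.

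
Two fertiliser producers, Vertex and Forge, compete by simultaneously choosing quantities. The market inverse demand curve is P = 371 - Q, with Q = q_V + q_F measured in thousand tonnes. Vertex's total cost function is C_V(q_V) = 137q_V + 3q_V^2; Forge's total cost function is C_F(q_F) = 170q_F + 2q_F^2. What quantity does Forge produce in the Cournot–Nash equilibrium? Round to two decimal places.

29.23

Vertex's profit: π_V = (371 - Q)q_V - (137q_V + 3q_V²). Setting ∂π_V/∂q_V = 0: 234 - 8q_V - (q_F) = 0.
Forge's first-order condition: 201 - 6q_F - (q_V) = 0.
So q_V = (234 - q_F)/8 and q_F = (201 - q_V)/6.
Solving the pair: q_V = 1203/47, q_F = 1374/47.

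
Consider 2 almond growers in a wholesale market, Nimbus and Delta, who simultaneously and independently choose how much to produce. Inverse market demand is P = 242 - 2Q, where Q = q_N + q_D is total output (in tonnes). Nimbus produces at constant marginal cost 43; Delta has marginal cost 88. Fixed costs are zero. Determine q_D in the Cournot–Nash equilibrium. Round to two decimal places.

Nimbus's profit: π_N = (242 - 2Q)q_N - (43q_N). Setting ∂π_N/∂q_N = 0: 199 - 4q_N - 2(q_D) = 0.
Delta's first-order condition: 154 - 4q_D - 2(q_N) = 0.
Best responses: q_N = (199 - 2q_D)/4, q_D = (154 - 2q_N)/4.
Solving the pair: q_N = 122/3, q_D = 109/6.

18.17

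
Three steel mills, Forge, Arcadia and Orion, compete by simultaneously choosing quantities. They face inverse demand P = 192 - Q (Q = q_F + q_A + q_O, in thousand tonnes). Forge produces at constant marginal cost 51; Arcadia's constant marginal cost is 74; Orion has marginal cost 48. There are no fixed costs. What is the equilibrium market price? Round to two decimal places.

91.25

Forge's profit: π_F = (192 - Q)q_F - (51q_F). Setting ∂π_F/∂q_F = 0: 141 - 2q_F - (q_A + q_O) = 0.
Arcadia's first-order condition: 118 - 2q_A - (q_F + q_O) = 0.
Orion's first-order condition: 144 - 2q_O - (q_F + q_A) = 0.
Adding the 3 first-order conditions: 403 − 4Q = 0, so Q = 403/4.
Back-substituting: q_F = (141 − 403/4) = 161/4, q_A = (118 − 403/4) = 69/4, q_O = (144 − 403/4) = 173/4.
Total output Q = 403/4, so price P = 192 - 403/4 = 365/4.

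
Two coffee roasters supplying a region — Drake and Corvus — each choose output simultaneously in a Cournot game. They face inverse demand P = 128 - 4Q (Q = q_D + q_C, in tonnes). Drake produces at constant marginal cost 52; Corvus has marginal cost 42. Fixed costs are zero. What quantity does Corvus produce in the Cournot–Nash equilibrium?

Drake's profit: π_D = (128 - 4Q)q_D - (52q_D). Setting ∂π_D/∂q_D = 0: 76 - 8q_D - 4(q_C) = 0.
Corvus's first-order condition: 86 - 8q_C - 4(q_D) = 0.
Best responses: q_D = (76 - 4q_C)/8, q_C = (86 - 4q_D)/8.
Substituting one into the other gives q_D = 11/2 and q_C = 8.

8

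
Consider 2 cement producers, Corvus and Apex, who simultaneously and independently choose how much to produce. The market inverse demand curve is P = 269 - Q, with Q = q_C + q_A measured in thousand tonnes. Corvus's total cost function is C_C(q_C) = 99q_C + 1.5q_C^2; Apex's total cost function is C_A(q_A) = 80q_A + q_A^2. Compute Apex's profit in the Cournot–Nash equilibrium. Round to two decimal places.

Corvus's profit: π_C = (269 - Q)q_C - (99q_C + (3/2)q_C²). Setting ∂π_C/∂q_C = 0: 170 - 5q_C - (q_A) = 0.
Apex's profit: π_A = (269 - Q)q_A - (80q_A + q_A²). Setting ∂π_A/∂q_A = 0: 189 - 4q_A - (q_C) = 0.
Best responses: q_C = (170 - q_A)/5, q_A = (189 - q_C)/4.
Substituting one into the other gives q_C = 491/19 and q_A = 775/19.
Price P = 269 - 1266/19 = 202.3684.
Apex's profit: 202.3684·(775/19) - 80·(775/19) - (775/19)² = 3327.5623.

3327.56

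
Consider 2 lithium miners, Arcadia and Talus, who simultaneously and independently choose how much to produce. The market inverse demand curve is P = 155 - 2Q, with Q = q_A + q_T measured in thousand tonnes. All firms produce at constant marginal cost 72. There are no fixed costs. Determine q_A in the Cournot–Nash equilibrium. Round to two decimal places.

Each firm earns π_i = (155 - 2Q)q_i - 72q_i.
Setting ∂π_i/∂q_i = 0 with rivals' quantities fixed: 83 - 4q_i - 2q_j = 0.
By symmetry each firm produces the same amount; substituting q_j = q_i yields q_i = 83/6.

13.83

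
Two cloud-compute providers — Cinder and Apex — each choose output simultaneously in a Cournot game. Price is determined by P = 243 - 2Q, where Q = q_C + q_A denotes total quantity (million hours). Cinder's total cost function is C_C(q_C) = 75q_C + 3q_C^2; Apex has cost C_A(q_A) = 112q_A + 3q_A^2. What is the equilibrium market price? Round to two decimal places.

193.17

Cinder's profit: π_C = (243 - 2Q)q_C - (75q_C + 3q_C²). Setting ∂π_C/∂q_C = 0: 168 - 10q_C - 2(q_A) = 0.
Apex's profit: π_A = (243 - 2Q)q_A - (112q_A + 3q_A²). Setting ∂π_A/∂q_A = 0: 131 - 10q_A - 2(q_C) = 0.
Rearranging gives the reaction functions q_C = (168 - 2q_A)/10 and q_A = (131 - 2q_C)/10.
Substituting one into the other gives q_C = 709/48 and q_A = 487/48.
Total output Q = 299/12, so price P = 243 - 2·(299/12) = 1159/6.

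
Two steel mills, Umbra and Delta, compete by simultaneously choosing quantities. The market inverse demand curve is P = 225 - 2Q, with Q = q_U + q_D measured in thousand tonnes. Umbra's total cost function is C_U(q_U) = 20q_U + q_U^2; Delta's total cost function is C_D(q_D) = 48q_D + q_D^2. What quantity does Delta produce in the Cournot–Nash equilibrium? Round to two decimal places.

20.38

Umbra's profit: π_U = (225 - 2Q)q_U - (20q_U + q_U²). Setting ∂π_U/∂q_U = 0: 205 - 6q_U - 2(q_D) = 0.
Delta's profit: π_D = (225 - 2Q)q_D - (48q_D + q_D²). Setting ∂π_D/∂q_D = 0: 177 - 6q_D - 2(q_U) = 0.
So q_U = (205 - 2q_D)/6 and q_D = (177 - 2q_U)/6.
Substituting one into the other gives q_U = 219/8 and q_D = 163/8.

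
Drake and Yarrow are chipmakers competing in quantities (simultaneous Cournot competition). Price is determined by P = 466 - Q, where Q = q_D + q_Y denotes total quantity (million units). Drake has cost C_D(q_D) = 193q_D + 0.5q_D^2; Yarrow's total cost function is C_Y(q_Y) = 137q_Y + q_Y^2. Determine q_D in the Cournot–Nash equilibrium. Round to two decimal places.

Drake's profit: π_D = (466 - Q)q_D - (193q_D + (1/2)q_D²). Setting ∂π_D/∂q_D = 0: 273 - 3q_D - (q_Y) = 0.
Yarrow's first-order condition: 329 - 4q_Y - (q_D) = 0.
Best responses: q_D = (273 - q_Y)/3, q_Y = (329 - q_D)/4.
Substituting one into the other gives q_D = 763/11 and q_Y = 714/11.

69.36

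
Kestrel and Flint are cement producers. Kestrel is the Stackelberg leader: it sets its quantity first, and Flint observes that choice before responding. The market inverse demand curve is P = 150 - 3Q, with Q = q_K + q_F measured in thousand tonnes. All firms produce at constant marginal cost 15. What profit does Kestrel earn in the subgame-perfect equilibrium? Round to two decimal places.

Solve by backward induction. Given q_K, the follower Flint maximises π_F = (150 - 3q_K - 3q_F)q_F - 15q_F.
Setting the follower's marginal profit to zero, 135 - 3q_K - 6q_F = 0, i.e. q_F = (135 - 3q_K)/6.
The leader anticipates this reaction. Substituting into P = 150 - 3Q gives P = 165/2 - (3/2)q_K, so π_K = (165/2 - (3/2)q_K)q_K - 15q_K.
Leader FOC: 135/2 - 3q_K = 0, so q_K = 45/2.
Then q_F = (135 - 3·(45/2))/6 = 45/4.
Price P = 150 - 3·(135/4) = 195/4.
Kestrel's profit: (195/4 - 15)·(45/2) = 759.3750.

759.38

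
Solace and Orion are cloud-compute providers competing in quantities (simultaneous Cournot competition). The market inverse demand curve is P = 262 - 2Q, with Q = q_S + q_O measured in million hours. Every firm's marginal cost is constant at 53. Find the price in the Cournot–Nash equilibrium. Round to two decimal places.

122.67

A representative firm's profit is π_i = q_i(262 - 2Q) - 53q_i.
First-order condition (treating rivals' output as given): 209 - 4q_i - 2q_j = 0.
With identical firms every q_j equals q_i, so q_j = q_i and 209 = 6q_i, giving q_i = 209/6.
Total output Q = 209/3, so price P = 262 - 2·(209/3) = 368/3.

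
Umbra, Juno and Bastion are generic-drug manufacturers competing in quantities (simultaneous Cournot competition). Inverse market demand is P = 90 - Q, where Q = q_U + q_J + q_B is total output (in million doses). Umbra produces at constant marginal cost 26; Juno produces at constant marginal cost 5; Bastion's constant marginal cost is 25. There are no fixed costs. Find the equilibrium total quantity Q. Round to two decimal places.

53.50

Umbra's profit: π_U = (90 - Q)q_U - (26q_U). Setting ∂π_U/∂q_U = 0: 64 - 2q_U - (q_J + q_B) = 0.
Juno's first-order condition: 85 - 2q_J - (q_U + q_B) = 0.
Bastion's first-order condition: 65 - 2q_B - (q_U + q_J) = 0.
Adding the 3 conditions: 214 − 2Q − 2Q = 0, i.e. Q = 107/2.
Back-substituting: q_U = (64 − 107/2) = 21/2, q_J = (85 − 107/2) = 63/2, q_B = (65 − 107/2) = 23/2.
Total output Q = 21/2 + 63/2 + 23/2 = 107/2.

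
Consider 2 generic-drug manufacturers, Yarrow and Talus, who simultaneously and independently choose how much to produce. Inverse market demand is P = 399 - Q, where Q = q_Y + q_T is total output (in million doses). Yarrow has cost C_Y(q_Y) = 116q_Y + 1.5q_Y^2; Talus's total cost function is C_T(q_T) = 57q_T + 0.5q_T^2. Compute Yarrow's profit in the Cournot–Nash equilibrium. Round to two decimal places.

3278.69

Yarrow's profit: π_Y = (399 - Q)q_Y - (116q_Y + (3/2)q_Y²). Setting ∂π_Y/∂q_Y = 0: 283 - 5q_Y - (q_T) = 0.
Talus's profit: π_T = (399 - Q)q_T - (57q_T + (1/2)q_T²). Setting ∂π_T/∂q_T = 0: 342 - 3q_T - (q_Y) = 0.
Best responses: q_Y = (283 - q_T)/5, q_T = (342 - q_Y)/3.
Solving the pair: q_Y = 507/14, q_T = 1427/14.
Price P = 399 - 967/7 = 1826/7.
Yarrow's profit: (1826/7)·(507/14) - 116·(507/14) - (3/2)(507/14)² = 3278.6862.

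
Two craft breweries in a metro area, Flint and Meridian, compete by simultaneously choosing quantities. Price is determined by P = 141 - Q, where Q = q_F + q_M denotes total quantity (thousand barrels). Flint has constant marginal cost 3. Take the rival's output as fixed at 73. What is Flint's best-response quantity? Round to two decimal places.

32.50

With the rival's output fixed at 73, Flint's profit is π_F = (141 - 73 - q_F)q_F - (3q_F) = (68 - q_F)q_F - (3q_F).
∂π_F/∂q_F = 65 - 2q_F = 0, so q_F = 65/2.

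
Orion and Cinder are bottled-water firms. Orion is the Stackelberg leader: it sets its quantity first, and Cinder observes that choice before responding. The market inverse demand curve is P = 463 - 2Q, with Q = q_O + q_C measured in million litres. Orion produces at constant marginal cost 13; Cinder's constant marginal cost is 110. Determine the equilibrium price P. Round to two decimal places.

149.75

The follower Cinder best-responds to any q_O: π_C = (463 - 2Q)q_C - 110q_C.
Setting the follower's marginal profit to zero, 353 - 2q_O - 4q_C = 0, i.e. q_C = (353 - 2q_O)/4.
Orion substitutes q_C(q_O) into its own profit: π_O = q_O(463 - 2q_O - (353 - 2q_O)/2) - 13q_O = (573/2 - q_O)q_O - 13q_O.
Maximising: ∂π_O/∂q_O = 547/2 - 2q_O = 0, giving q_O = 547/4.
Then q_C = (353 - 2·(547/4))/4 = 159/8.
Total output Q = 1253/8, so price P = 463 - 2·(1253/8) = 599/4.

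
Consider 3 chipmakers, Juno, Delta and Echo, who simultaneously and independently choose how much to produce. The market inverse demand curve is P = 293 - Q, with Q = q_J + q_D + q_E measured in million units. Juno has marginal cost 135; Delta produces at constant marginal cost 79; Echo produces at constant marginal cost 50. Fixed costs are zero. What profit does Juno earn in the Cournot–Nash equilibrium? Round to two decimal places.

18.06

Juno's profit: π_J = (293 - Q)q_J - (135q_J). Setting ∂π_J/∂q_J = 0: 158 - 2q_J - (q_D + q_E) = 0.
Delta's profit: π_D = (293 - Q)q_D - (79q_D). Setting ∂π_D/∂q_D = 0: 214 - 2q_D - (q_J + q_E) = 0.
Echo's profit: π_E = (293 - Q)q_E - (50q_E). Setting ∂π_E/∂q_E = 0: 243 - 2q_E - (q_J + q_D) = 0.
Adding the 3 conditions: 615 − 2Q − 2Q = 0, i.e. Q = 615/4.
Back-substituting: q_J = (158 − 615/4) = 17/4, q_D = (214 − 615/4) = 241/4, q_E = (243 − 615/4) = 357/4.
Price P = 293 - 615/4 = 557/4.
Juno's profit: (557/4 - 135)·(17/4) = 289/16.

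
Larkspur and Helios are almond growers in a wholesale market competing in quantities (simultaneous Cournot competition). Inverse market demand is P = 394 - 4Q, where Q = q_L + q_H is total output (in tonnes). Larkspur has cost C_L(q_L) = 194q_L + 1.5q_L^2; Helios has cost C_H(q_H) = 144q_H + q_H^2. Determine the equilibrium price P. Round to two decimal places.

Larkspur's profit: π_L = (394 - 4Q)q_L - (194q_L + (3/2)q_L²). Setting ∂π_L/∂q_L = 0: 200 - 11q_L - 4(q_H) = 0.
Helios's first-order condition: 250 - 10q_H - 4(q_L) = 0.
So q_L = (200 - 4q_H)/11 and q_H = (250 - 4q_L)/10.
Solving the pair: q_L = 500/47, q_H = 975/47.
Total output Q = 1475/47, so price P = 394 - 4·(1475/47) = 268.4681.

268.47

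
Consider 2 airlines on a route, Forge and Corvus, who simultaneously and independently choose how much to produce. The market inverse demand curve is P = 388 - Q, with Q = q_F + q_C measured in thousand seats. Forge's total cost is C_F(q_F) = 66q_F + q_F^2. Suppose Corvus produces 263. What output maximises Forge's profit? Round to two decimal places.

With the rival's output fixed at 263, Forge's profit is π_F = (388 - 263 - q_F)q_F - (66q_F + q_F²) = (125 - q_F)q_F - (66q_F + q_F²).
∂π_F/∂q_F = 59 - 4q_F = 0, so q_F = 59/4.

14.75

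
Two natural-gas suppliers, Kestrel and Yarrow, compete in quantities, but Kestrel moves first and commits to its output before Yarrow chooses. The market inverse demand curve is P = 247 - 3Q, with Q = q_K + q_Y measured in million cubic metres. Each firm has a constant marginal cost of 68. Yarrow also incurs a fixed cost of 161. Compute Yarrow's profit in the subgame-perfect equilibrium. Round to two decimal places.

Solve by backward induction. Given q_K, the follower Yarrow maximises π_Y = (247 - 3q_K - 3q_Y)q_Y - 68q_Y.
∂π_Y/∂q_Y = 179 - 3q_K - 6q_Y = 0 gives the reaction function q_Y = (179 - 3q_K)/6.
Kestrel substitutes q_Y(q_K) into its own profit: π_K = q_K(247 - 3q_K - (179 - 3q_K)/2) - 68q_K = (315/2 - (3/2)q_K)q_K - 68q_K.
Leader FOC: 179/2 - 3q_K = 0, so q_K = 179/6.
Then q_Y = (179 - 3·(179/6))/6 = 179/12.
Price P = 247 - 3·(179/4) = 451/4.
Yarrow's profit: (451/4 - 68)·(179/12) - 161 = 506.5208.

506.52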